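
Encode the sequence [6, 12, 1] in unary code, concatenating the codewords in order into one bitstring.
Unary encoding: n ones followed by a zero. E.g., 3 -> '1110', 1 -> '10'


Encode each number as n ones followed by a terminating 0:
  6 -> 1111110 (7 bits)
  12 -> 1111111111110 (13 bits)
  1 -> 10 (2 bits)
Total length = 7 + 13 + 2 = 22 bits.

Unary([6, 12, 1]) = 1111110111111111111010 (22 bits)


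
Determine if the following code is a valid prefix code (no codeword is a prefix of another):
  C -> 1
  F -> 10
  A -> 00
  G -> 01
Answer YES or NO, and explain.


Checking each pair (does one codeword prefix another?):
  C='1' vs F='10': prefix -- VIOLATION

NO -- this is NOT a valid prefix code. C (1) is a prefix of F (10).


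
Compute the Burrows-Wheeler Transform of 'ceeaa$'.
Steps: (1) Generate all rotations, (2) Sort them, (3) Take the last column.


Rotations (sorted):
  0: $ceeaa -> last char: a
  1: a$ceea -> last char: a
  2: aa$cee -> last char: e
  3: ceeaa$ -> last char: $
  4: eaa$ce -> last char: e
  5: eeaa$c -> last char: c


BWT = aae$ec


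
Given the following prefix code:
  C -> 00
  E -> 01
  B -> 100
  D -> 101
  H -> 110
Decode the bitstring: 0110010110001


Decoding step by step:
Bits 01 -> E
Bits 100 -> B
Bits 101 -> D
Bits 100 -> B
Bits 01 -> E


Decoded message: EBDBE


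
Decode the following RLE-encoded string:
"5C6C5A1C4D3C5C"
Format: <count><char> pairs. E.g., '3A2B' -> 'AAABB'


Expanding each <count><char> pair:
  5C -> 'CCCCC'
  6C -> 'CCCCCC'
  5A -> 'AAAAA'
  1C -> 'C'
  4D -> 'DDDD'
  3C -> 'CCC'
  5C -> 'CCCCC'

Decoded = CCCCCCCCCCCAAAAACDDDDCCCCCCCC


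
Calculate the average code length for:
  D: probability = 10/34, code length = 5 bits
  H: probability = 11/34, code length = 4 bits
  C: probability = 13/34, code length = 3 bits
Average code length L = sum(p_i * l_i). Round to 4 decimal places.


Weighted contributions p_i * l_i:
  D: (10/34) * 5 = 50/34
  H: (11/34) * 4 = 44/34
  C: (13/34) * 3 = 39/34
Sum = (50 + 44 + 39)/34 = 133/34

L = 133/34 = 3.9118 bits/symbol


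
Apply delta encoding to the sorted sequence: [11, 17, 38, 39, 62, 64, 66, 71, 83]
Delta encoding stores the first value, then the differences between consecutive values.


First value: 11
Deltas:
  17 - 11 = 6
  38 - 17 = 21
  39 - 38 = 1
  62 - 39 = 23
  64 - 62 = 2
  66 - 64 = 2
  71 - 66 = 5
  83 - 71 = 12


Delta encoded: [11, 6, 21, 1, 23, 2, 2, 5, 12]


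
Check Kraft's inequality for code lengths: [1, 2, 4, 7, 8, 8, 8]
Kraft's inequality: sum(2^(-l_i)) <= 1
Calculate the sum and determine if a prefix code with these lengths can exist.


Sum = 2^(-1) + 2^(-2) + 2^(-4) + 2^(-7) + 2^(-8) + 2^(-8) + 2^(-8)
    = 0.5 + 0.25 + 0.0625 + 0.0078125 + 0.00390625 + 0.00390625 + 0.00390625
    = 213/256 = 0.83203125
Since 0.83203125 <= 1, Kraft's inequality IS satisfied.
A prefix code with these lengths CAN exist.

Kraft sum = 0.83203125. Satisfied.


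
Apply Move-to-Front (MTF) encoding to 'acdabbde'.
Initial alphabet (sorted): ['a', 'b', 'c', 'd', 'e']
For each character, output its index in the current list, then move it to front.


MTF encoding:
'a': index 0 in ['a', 'b', 'c', 'd', 'e'] -> ['a', 'b', 'c', 'd', 'e']
'c': index 2 in ['a', 'b', 'c', 'd', 'e'] -> ['c', 'a', 'b', 'd', 'e']
'd': index 3 in ['c', 'a', 'b', 'd', 'e'] -> ['d', 'c', 'a', 'b', 'e']
'a': index 2 in ['d', 'c', 'a', 'b', 'e'] -> ['a', 'd', 'c', 'b', 'e']
'b': index 3 in ['a', 'd', 'c', 'b', 'e'] -> ['b', 'a', 'd', 'c', 'e']
'b': index 0 in ['b', 'a', 'd', 'c', 'e'] -> ['b', 'a', 'd', 'c', 'e']
'd': index 2 in ['b', 'a', 'd', 'c', 'e'] -> ['d', 'b', 'a', 'c', 'e']
'e': index 4 in ['d', 'b', 'a', 'c', 'e'] -> ['e', 'd', 'b', 'a', 'c']


Output: [0, 2, 3, 2, 3, 0, 2, 4]


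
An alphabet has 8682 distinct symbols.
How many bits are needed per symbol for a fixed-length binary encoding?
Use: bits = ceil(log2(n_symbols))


log2(8682) = 13.0838
Bracket: 2^13 = 8192 < 8682 <= 2^14 = 16384
So ceil(log2(8682)) = 14

bits = ceil(log2(8682)) = ceil(13.0838) = 14 bits


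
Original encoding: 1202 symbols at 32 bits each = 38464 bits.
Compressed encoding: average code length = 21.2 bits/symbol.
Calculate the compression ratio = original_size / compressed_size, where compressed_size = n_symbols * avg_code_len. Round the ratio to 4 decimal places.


original_size = n_symbols * orig_bits = 1202 * 32 = 38464 bits
compressed_size = n_symbols * avg_code_len = 1202 * 21.2 = 25482.4 bits
ratio = original_size / compressed_size = 38464 / 25482.4 = 1.5094

Compression ratio = 1.5094


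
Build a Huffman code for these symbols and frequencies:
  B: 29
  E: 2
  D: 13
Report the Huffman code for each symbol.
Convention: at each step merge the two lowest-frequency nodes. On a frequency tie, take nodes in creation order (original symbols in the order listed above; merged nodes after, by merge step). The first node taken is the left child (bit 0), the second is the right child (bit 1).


Huffman tree construction:
Step 1: Merge E(2) + D(13) = 15
Step 2: Merge (E+D)(15) + B(29) = 44
Read each symbol's code off the tree from the root (left child = 0, right child = 1).

Codes:
  B: 1 (length 1)
  E: 00 (length 2)
  D: 01 (length 2)
Average code length: 59/44 = 1.3409 bits/symbol


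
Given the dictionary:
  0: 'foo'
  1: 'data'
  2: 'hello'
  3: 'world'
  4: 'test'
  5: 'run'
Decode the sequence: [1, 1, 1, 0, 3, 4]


Look up each index in the dictionary:
  1 -> 'data'
  1 -> 'data'
  1 -> 'data'
  0 -> 'foo'
  3 -> 'world'
  4 -> 'test'

Decoded: "data data data foo world test"


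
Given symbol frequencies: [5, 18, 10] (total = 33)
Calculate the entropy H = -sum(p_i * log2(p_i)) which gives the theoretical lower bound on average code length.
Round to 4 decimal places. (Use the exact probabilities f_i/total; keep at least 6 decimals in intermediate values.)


Per-symbol terms -p_i * log2(p_i) with p_i = f_i/33:
  p = 5/33 = 0.151515: log2(p) = -2.722466, -p*log2(p) = 0.412495
  p = 18/33 = 0.545455: log2(p) = -0.874469, -p*log2(p) = 0.476983
  p = 10/33 = 0.303030: log2(p) = -1.722466, -p*log2(p) = 0.521959
H = 0.412495 + 0.476983 + 0.521959 = 1.411437

H = 1.4114 bits/symbol


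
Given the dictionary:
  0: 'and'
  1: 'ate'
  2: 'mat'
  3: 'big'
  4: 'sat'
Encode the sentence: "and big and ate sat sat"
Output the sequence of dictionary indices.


Look up each word in the dictionary:
  'and' -> 0
  'big' -> 3
  'and' -> 0
  'ate' -> 1
  'sat' -> 4
  'sat' -> 4

Encoded: [0, 3, 0, 1, 4, 4]


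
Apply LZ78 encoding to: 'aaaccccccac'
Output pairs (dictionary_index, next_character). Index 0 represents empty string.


LZ78 encoding steps:
Dictionary: {0: ''}
Step 1: w='' (idx 0), next='a' -> output (0, 'a'), add 'a' as idx 1
Step 2: w='a' (idx 1), next='a' -> output (1, 'a'), add 'aa' as idx 2
Step 3: w='' (idx 0), next='c' -> output (0, 'c'), add 'c' as idx 3
Step 4: w='c' (idx 3), next='c' -> output (3, 'c'), add 'cc' as idx 4
Step 5: w='cc' (idx 4), next='c' -> output (4, 'c'), add 'ccc' as idx 5
Step 6: w='a' (idx 1), next='c' -> output (1, 'c'), add 'ac' as idx 6


Encoded: [(0, 'a'), (1, 'a'), (0, 'c'), (3, 'c'), (4, 'c'), (1, 'c')]


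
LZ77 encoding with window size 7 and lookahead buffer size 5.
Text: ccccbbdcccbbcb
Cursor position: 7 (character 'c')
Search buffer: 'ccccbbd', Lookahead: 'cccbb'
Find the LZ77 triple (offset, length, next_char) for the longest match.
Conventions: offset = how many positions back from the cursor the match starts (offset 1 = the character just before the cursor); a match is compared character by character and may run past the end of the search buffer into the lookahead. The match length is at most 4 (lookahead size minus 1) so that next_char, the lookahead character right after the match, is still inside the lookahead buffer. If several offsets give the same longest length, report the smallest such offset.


Try each offset into the search buffer:
  offset=1 (pos 6, char 'd'): match length 0
  offset=2 (pos 5, char 'b'): match length 0
  offset=3 (pos 4, char 'b'): match length 0
  offset=4 (pos 3, char 'c'): match length 1
  offset=5 (pos 2, char 'c'): match length 2
  offset=6 (pos 1, char 'c'): match length 4
  offset=7 (pos 0, char 'c'): match length 3
Longest match has length 4 at offset 6.
next_char = character at position 7 + 4 = 11 -> 'b'

Best match: offset=6, length=4 (matching 'cccb' starting at position 1)
LZ77 triple: (6, 4, 'b')


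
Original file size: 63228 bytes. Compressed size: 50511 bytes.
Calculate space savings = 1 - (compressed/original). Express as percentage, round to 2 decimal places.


ratio = compressed/original = 50511/63228 = 0.798871
savings = 1 - ratio = 1 - 0.798871 = 0.201129
as a percentage: 0.201129 * 100 = 20.11%

Space savings = 1 - 50511/63228 = 20.11%


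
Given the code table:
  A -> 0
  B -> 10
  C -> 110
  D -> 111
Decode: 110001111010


Decoding:
110 -> C
0 -> A
0 -> A
111 -> D
10 -> B
10 -> B


Result: CAADBB


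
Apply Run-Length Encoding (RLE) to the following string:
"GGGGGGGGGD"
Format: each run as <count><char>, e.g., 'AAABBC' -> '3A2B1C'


Scanning runs left to right:
  i=0: run of 'G' x 9 -> '9G'
  i=9: run of 'D' x 1 -> '1D'

RLE = 9G1D


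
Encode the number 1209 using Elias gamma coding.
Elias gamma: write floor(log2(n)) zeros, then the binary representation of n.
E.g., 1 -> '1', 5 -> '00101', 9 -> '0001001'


num_bits = floor(log2(1209)) + 1 = 11
leading_zeros = num_bits - 1 = 10
binary(1209) = 10010111001

Elias gamma(1209) = '0000000000' + '10010111001' = 000000000010010111001 (21 bits)


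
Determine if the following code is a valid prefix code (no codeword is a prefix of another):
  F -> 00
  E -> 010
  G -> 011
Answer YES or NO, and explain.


Checking each pair (does one codeword prefix another?):
  F='00' vs E='010': no prefix
  F='00' vs G='011': no prefix
  E='010' vs F='00': no prefix
  E='010' vs G='011': no prefix
  G='011' vs F='00': no prefix
  G='011' vs E='010': no prefix
No violation found over all pairs.

YES -- this is a valid prefix code. No codeword is a prefix of any other codeword.


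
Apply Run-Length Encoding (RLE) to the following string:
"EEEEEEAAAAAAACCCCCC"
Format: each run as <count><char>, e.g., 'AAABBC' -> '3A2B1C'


Scanning runs left to right:
  i=0: run of 'E' x 6 -> '6E'
  i=6: run of 'A' x 7 -> '7A'
  i=13: run of 'C' x 6 -> '6C'

RLE = 6E7A6C


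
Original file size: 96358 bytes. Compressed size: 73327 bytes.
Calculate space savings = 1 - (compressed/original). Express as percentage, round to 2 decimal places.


ratio = compressed/original = 73327/96358 = 0.760985
savings = 1 - ratio = 1 - 0.760985 = 0.239015
as a percentage: 0.239015 * 100 = 23.9%

Space savings = 1 - 73327/96358 = 23.9%


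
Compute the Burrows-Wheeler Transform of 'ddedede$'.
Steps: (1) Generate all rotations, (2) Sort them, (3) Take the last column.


Rotations (sorted):
  0: $ddedede -> last char: e
  1: ddedede$ -> last char: $
  2: de$ddede -> last char: e
  3: dede$dde -> last char: e
  4: dedede$d -> last char: d
  5: e$ddeded -> last char: d
  6: ede$dded -> last char: d
  7: edede$dd -> last char: d


BWT = e$eedddd


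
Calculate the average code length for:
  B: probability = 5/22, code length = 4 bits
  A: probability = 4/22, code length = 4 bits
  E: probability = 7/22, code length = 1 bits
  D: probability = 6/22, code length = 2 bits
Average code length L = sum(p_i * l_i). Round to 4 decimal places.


Weighted contributions p_i * l_i:
  B: (5/22) * 4 = 20/22
  A: (4/22) * 4 = 16/22
  E: (7/22) * 1 = 7/22
  D: (6/22) * 2 = 12/22
Sum = (20 + 16 + 7 + 12)/22 = 55/22

L = 55/22 = 2.5000 bits/symbol


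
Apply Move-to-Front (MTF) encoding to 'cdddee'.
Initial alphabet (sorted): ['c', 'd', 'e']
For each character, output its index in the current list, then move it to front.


MTF encoding:
'c': index 0 in ['c', 'd', 'e'] -> ['c', 'd', 'e']
'd': index 1 in ['c', 'd', 'e'] -> ['d', 'c', 'e']
'd': index 0 in ['d', 'c', 'e'] -> ['d', 'c', 'e']
'd': index 0 in ['d', 'c', 'e'] -> ['d', 'c', 'e']
'e': index 2 in ['d', 'c', 'e'] -> ['e', 'd', 'c']
'e': index 0 in ['e', 'd', 'c'] -> ['e', 'd', 'c']


Output: [0, 1, 0, 0, 2, 0]


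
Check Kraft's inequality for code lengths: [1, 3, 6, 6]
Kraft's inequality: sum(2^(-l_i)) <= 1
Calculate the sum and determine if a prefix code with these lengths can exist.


Sum = 2^(-1) + 2^(-3) + 2^(-6) + 2^(-6)
    = 0.5 + 0.125 + 0.015625 + 0.015625
    = 42/64 = 0.65625
Since 0.65625 <= 1, Kraft's inequality IS satisfied.
A prefix code with these lengths CAN exist.

Kraft sum = 0.65625. Satisfied.


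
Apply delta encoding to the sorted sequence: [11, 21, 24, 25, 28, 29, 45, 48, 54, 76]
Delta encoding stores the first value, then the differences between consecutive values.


First value: 11
Deltas:
  21 - 11 = 10
  24 - 21 = 3
  25 - 24 = 1
  28 - 25 = 3
  29 - 28 = 1
  45 - 29 = 16
  48 - 45 = 3
  54 - 48 = 6
  76 - 54 = 22


Delta encoded: [11, 10, 3, 1, 3, 1, 16, 3, 6, 22]


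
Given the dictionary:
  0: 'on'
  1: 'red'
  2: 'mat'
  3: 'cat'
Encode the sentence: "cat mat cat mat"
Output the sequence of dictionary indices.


Look up each word in the dictionary:
  'cat' -> 3
  'mat' -> 2
  'cat' -> 3
  'mat' -> 2

Encoded: [3, 2, 3, 2]


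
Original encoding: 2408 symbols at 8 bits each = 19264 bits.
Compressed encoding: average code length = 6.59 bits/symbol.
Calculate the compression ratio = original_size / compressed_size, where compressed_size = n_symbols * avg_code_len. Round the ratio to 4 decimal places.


original_size = n_symbols * orig_bits = 2408 * 8 = 19264 bits
compressed_size = n_symbols * avg_code_len = 2408 * 6.59 = 15868.72 bits
ratio = original_size / compressed_size = 19264 / 15868.72 = 1.214

Compression ratio = 1.214


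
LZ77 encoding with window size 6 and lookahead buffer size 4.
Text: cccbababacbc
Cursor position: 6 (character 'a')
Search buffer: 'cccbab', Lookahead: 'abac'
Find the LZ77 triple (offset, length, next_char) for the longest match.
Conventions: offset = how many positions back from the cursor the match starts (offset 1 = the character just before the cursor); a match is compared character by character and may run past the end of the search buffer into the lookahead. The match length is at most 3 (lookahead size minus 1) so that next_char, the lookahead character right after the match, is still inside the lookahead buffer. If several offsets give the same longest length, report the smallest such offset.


Try each offset into the search buffer:
  offset=1 (pos 5, char 'b'): match length 0
  offset=2 (pos 4, char 'a'): match length 3
  offset=3 (pos 3, char 'b'): match length 0
  offset=4 (pos 2, char 'c'): match length 0
  offset=5 (pos 1, char 'c'): match length 0
  offset=6 (pos 0, char 'c'): match length 0
Longest match has length 3 at offset 2.
next_char = character at position 6 + 3 = 9 -> 'c'

Best match: offset=2, length=3 (matching 'aba' starting at position 4)
LZ77 triple: (2, 3, 'c')


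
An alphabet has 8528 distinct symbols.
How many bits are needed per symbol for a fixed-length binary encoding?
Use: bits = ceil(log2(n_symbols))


log2(8528) = 13.058
Bracket: 2^13 = 8192 < 8528 <= 2^14 = 16384
So ceil(log2(8528)) = 14

bits = ceil(log2(8528)) = ceil(13.058) = 14 bits


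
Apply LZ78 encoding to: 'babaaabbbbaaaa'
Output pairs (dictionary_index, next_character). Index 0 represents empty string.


LZ78 encoding steps:
Dictionary: {0: ''}
Step 1: w='' (idx 0), next='b' -> output (0, 'b'), add 'b' as idx 1
Step 2: w='' (idx 0), next='a' -> output (0, 'a'), add 'a' as idx 2
Step 3: w='b' (idx 1), next='a' -> output (1, 'a'), add 'ba' as idx 3
Step 4: w='a' (idx 2), next='a' -> output (2, 'a'), add 'aa' as idx 4
Step 5: w='b' (idx 1), next='b' -> output (1, 'b'), add 'bb' as idx 5
Step 6: w='bb' (idx 5), next='a' -> output (5, 'a'), add 'bba' as idx 6
Step 7: w='aa' (idx 4), next='a' -> output (4, 'a'), add 'aaa' as idx 7


Encoded: [(0, 'b'), (0, 'a'), (1, 'a'), (2, 'a'), (1, 'b'), (5, 'a'), (4, 'a')]


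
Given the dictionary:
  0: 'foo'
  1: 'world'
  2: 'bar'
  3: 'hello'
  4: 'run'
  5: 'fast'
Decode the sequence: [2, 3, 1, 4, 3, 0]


Look up each index in the dictionary:
  2 -> 'bar'
  3 -> 'hello'
  1 -> 'world'
  4 -> 'run'
  3 -> 'hello'
  0 -> 'foo'

Decoded: "bar hello world run hello foo"


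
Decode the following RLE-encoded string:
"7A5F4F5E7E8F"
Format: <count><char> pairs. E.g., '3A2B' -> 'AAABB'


Expanding each <count><char> pair:
  7A -> 'AAAAAAA'
  5F -> 'FFFFF'
  4F -> 'FFFF'
  5E -> 'EEEEE'
  7E -> 'EEEEEEE'
  8F -> 'FFFFFFFF'

Decoded = AAAAAAAFFFFFFFFFEEEEEEEEEEEEFFFFFFFF


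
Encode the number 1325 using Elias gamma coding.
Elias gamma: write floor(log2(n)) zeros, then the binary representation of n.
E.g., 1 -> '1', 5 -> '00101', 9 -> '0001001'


num_bits = floor(log2(1325)) + 1 = 11
leading_zeros = num_bits - 1 = 10
binary(1325) = 10100101101

Elias gamma(1325) = '0000000000' + '10100101101' = 000000000010100101101 (21 bits)


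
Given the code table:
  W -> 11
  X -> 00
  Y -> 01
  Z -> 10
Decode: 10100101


Decoding:
10 -> Z
10 -> Z
01 -> Y
01 -> Y


Result: ZZYY


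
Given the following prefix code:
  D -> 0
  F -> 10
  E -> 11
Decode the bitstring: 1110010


Decoding step by step:
Bits 11 -> E
Bits 10 -> F
Bits 0 -> D
Bits 10 -> F


Decoded message: EFDF


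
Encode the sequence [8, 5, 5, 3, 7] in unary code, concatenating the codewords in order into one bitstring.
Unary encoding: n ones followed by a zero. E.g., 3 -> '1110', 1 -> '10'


Encode each number as n ones followed by a terminating 0:
  8 -> 111111110 (9 bits)
  5 -> 111110 (6 bits)
  5 -> 111110 (6 bits)
  3 -> 1110 (4 bits)
  7 -> 11111110 (8 bits)
Total length = 9 + 6 + 6 + 4 + 8 = 33 bits.

Unary([8, 5, 5, 3, 7]) = 111111110111110111110111011111110 (33 bits)


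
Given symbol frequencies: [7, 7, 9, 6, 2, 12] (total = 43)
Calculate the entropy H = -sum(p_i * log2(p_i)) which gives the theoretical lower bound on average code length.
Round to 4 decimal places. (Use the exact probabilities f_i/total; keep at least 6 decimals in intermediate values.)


Per-symbol terms -p_i * log2(p_i) with p_i = f_i/43:
  p = 7/43 = 0.162791: log2(p) = -2.618910, -p*log2(p) = 0.426334
  p = 7/43 = 0.162791: log2(p) = -2.618910, -p*log2(p) = 0.426334
  p = 9/43 = 0.209302: log2(p) = -2.256340, -p*log2(p) = 0.472257
  p = 6/43 = 0.139535: log2(p) = -2.841302, -p*log2(p) = 0.396461
  p = 2/43 = 0.046512: log2(p) = -4.426265, -p*log2(p) = 0.205873
  p = 12/43 = 0.279070: log2(p) = -1.841302, -p*log2(p) = 0.513852
H = 0.426334 + 0.426334 + 0.472257 + 0.396461 + 0.205873 + 0.513852 = 2.441111

H = 2.4411 bits/symbol


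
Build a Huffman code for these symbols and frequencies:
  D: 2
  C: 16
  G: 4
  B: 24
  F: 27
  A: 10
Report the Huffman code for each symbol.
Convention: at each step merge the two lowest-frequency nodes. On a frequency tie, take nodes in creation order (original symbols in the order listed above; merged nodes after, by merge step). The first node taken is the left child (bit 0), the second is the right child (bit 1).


Huffman tree construction:
Step 1: Merge D(2) + G(4) = 6
Step 2: Merge (D+G)(6) + A(10) = 16
Step 3: Merge C(16) + ((D+G)+A)(16) = 32
Step 4: Merge B(24) + F(27) = 51
Step 5: Merge (C+((D+G)+A))(32) + (B+F)(51) = 83
Read each symbol's code off the tree from the root (left child = 0, right child = 1).

Codes:
  D: 0100 (length 4)
  C: 00 (length 2)
  G: 0101 (length 4)
  B: 10 (length 2)
  F: 11 (length 2)
  A: 011 (length 3)
Average code length: 188/83 = 2.2651 bits/symbol


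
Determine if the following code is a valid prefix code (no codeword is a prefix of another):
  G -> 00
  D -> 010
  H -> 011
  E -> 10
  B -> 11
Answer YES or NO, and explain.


Checking each pair (does one codeword prefix another?):
  G='00' vs D='010': no prefix
  G='00' vs H='011': no prefix
  G='00' vs E='10': no prefix
  G='00' vs B='11': no prefix
  D='010' vs G='00': no prefix
  D='010' vs H='011': no prefix
  D='010' vs E='10': no prefix
  D='010' vs B='11': no prefix
  H='011' vs G='00': no prefix
  H='011' vs D='010': no prefix
  H='011' vs E='10': no prefix
  H='011' vs B='11': no prefix
  E='10' vs G='00': no prefix
  E='10' vs D='010': no prefix
  E='10' vs H='011': no prefix
  E='10' vs B='11': no prefix
  B='11' vs G='00': no prefix
  B='11' vs D='010': no prefix
  B='11' vs H='011': no prefix
  B='11' vs E='10': no prefix
No violation found over all pairs.

YES -- this is a valid prefix code. No codeword is a prefix of any other codeword.


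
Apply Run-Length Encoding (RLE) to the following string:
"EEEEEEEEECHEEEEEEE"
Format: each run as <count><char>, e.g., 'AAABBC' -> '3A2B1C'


Scanning runs left to right:
  i=0: run of 'E' x 9 -> '9E'
  i=9: run of 'C' x 1 -> '1C'
  i=10: run of 'H' x 1 -> '1H'
  i=11: run of 'E' x 7 -> '7E'

RLE = 9E1C1H7E


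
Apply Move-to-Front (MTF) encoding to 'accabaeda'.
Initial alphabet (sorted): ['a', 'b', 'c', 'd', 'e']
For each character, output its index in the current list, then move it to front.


MTF encoding:
'a': index 0 in ['a', 'b', 'c', 'd', 'e'] -> ['a', 'b', 'c', 'd', 'e']
'c': index 2 in ['a', 'b', 'c', 'd', 'e'] -> ['c', 'a', 'b', 'd', 'e']
'c': index 0 in ['c', 'a', 'b', 'd', 'e'] -> ['c', 'a', 'b', 'd', 'e']
'a': index 1 in ['c', 'a', 'b', 'd', 'e'] -> ['a', 'c', 'b', 'd', 'e']
'b': index 2 in ['a', 'c', 'b', 'd', 'e'] -> ['b', 'a', 'c', 'd', 'e']
'a': index 1 in ['b', 'a', 'c', 'd', 'e'] -> ['a', 'b', 'c', 'd', 'e']
'e': index 4 in ['a', 'b', 'c', 'd', 'e'] -> ['e', 'a', 'b', 'c', 'd']
'd': index 4 in ['e', 'a', 'b', 'c', 'd'] -> ['d', 'e', 'a', 'b', 'c']
'a': index 2 in ['d', 'e', 'a', 'b', 'c'] -> ['a', 'd', 'e', 'b', 'c']


Output: [0, 2, 0, 1, 2, 1, 4, 4, 2]


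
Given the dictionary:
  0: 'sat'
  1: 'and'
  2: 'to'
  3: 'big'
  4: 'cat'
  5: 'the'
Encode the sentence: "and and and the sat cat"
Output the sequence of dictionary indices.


Look up each word in the dictionary:
  'and' -> 1
  'and' -> 1
  'and' -> 1
  'the' -> 5
  'sat' -> 0
  'cat' -> 4

Encoded: [1, 1, 1, 5, 0, 4]


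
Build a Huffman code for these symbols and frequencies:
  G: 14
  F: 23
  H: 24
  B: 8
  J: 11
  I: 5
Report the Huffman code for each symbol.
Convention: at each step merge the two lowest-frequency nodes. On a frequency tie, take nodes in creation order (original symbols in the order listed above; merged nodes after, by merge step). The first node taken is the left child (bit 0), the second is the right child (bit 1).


Huffman tree construction:
Step 1: Merge I(5) + B(8) = 13
Step 2: Merge J(11) + (I+B)(13) = 24
Step 3: Merge G(14) + F(23) = 37
Step 4: Merge H(24) + (J+(I+B))(24) = 48
Step 5: Merge (G+F)(37) + (H+(J+(I+B)))(48) = 85
Read each symbol's code off the tree from the root (left child = 0, right child = 1).

Codes:
  G: 00 (length 2)
  F: 01 (length 2)
  H: 10 (length 2)
  B: 1111 (length 4)
  J: 110 (length 3)
  I: 1110 (length 4)
Average code length: 207/85 = 2.4353 bits/symbol


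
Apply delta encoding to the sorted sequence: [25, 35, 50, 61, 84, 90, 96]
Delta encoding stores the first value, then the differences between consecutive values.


First value: 25
Deltas:
  35 - 25 = 10
  50 - 35 = 15
  61 - 50 = 11
  84 - 61 = 23
  90 - 84 = 6
  96 - 90 = 6


Delta encoded: [25, 10, 15, 11, 23, 6, 6]


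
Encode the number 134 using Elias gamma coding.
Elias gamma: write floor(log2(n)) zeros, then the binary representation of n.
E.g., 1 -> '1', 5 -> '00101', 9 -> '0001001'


num_bits = floor(log2(134)) + 1 = 8
leading_zeros = num_bits - 1 = 7
binary(134) = 10000110

Elias gamma(134) = '0000000' + '10000110' = 000000010000110 (15 bits)


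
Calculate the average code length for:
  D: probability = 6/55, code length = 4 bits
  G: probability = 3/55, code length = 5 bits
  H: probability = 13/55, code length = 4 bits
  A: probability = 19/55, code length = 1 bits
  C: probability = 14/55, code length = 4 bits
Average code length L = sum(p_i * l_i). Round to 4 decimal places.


Weighted contributions p_i * l_i:
  D: (6/55) * 4 = 24/55
  G: (3/55) * 5 = 15/55
  H: (13/55) * 4 = 52/55
  A: (19/55) * 1 = 19/55
  C: (14/55) * 4 = 56/55
Sum = (24 + 15 + 52 + 19 + 56)/55 = 166/55

L = 166/55 = 3.0182 bits/symbol


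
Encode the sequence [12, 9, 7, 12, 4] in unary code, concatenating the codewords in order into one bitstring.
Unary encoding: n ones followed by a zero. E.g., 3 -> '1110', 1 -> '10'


Encode each number as n ones followed by a terminating 0:
  12 -> 1111111111110 (13 bits)
  9 -> 1111111110 (10 bits)
  7 -> 11111110 (8 bits)
  12 -> 1111111111110 (13 bits)
  4 -> 11110 (5 bits)
Total length = 13 + 10 + 8 + 13 + 5 = 49 bits.

Unary([12, 9, 7, 12, 4]) = 1111111111110111111111011111110111111111111011110 (49 bits)


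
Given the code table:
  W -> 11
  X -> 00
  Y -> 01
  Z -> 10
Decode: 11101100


Decoding:
11 -> W
10 -> Z
11 -> W
00 -> X


Result: WZWX


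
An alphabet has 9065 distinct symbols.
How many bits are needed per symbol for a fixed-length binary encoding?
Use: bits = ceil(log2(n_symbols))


log2(9065) = 13.1461
Bracket: 2^13 = 8192 < 9065 <= 2^14 = 16384
So ceil(log2(9065)) = 14

bits = ceil(log2(9065)) = ceil(13.1461) = 14 bits


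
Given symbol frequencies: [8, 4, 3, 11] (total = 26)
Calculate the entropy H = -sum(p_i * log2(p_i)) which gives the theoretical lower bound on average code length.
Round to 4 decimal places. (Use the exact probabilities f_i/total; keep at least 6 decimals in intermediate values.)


Per-symbol terms -p_i * log2(p_i) with p_i = f_i/26:
  p = 8/26 = 0.307692: log2(p) = -1.700440, -p*log2(p) = 0.523212
  p = 4/26 = 0.153846: log2(p) = -2.700440, -p*log2(p) = 0.415452
  p = 3/26 = 0.115385: log2(p) = -3.115477, -p*log2(p) = 0.359478
  p = 11/26 = 0.423077: log2(p) = -1.241008, -p*log2(p) = 0.525042
H = 0.523212 + 0.415452 + 0.359478 + 0.525042 = 1.823184

H = 1.8232 bits/symbol


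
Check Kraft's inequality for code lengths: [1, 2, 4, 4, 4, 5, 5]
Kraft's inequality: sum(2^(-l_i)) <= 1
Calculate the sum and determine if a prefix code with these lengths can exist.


Sum = 2^(-1) + 2^(-2) + 2^(-4) + 2^(-4) + 2^(-4) + 2^(-5) + 2^(-5)
    = 0.5 + 0.25 + 0.0625 + 0.0625 + 0.0625 + 0.03125 + 0.03125
    = 32/32 = 1.0
Since 1.0 <= 1, Kraft's inequality IS satisfied.
A prefix code with these lengths CAN exist.

Kraft sum = 1.0. Satisfied.


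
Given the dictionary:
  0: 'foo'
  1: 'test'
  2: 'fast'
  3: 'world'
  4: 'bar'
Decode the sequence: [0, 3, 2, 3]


Look up each index in the dictionary:
  0 -> 'foo'
  3 -> 'world'
  2 -> 'fast'
  3 -> 'world'

Decoded: "foo world fast world"


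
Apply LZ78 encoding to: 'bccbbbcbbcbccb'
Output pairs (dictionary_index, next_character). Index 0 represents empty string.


LZ78 encoding steps:
Dictionary: {0: ''}
Step 1: w='' (idx 0), next='b' -> output (0, 'b'), add 'b' as idx 1
Step 2: w='' (idx 0), next='c' -> output (0, 'c'), add 'c' as idx 2
Step 3: w='c' (idx 2), next='b' -> output (2, 'b'), add 'cb' as idx 3
Step 4: w='b' (idx 1), next='b' -> output (1, 'b'), add 'bb' as idx 4
Step 5: w='cb' (idx 3), next='b' -> output (3, 'b'), add 'cbb' as idx 5
Step 6: w='cb' (idx 3), next='c' -> output (3, 'c'), add 'cbc' as idx 6
Step 7: w='cb' (idx 3), end of input -> output (3, '')


Encoded: [(0, 'b'), (0, 'c'), (2, 'b'), (1, 'b'), (3, 'b'), (3, 'c'), (3, '')]


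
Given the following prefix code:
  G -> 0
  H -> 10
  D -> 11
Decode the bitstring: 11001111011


Decoding step by step:
Bits 11 -> D
Bits 0 -> G
Bits 0 -> G
Bits 11 -> D
Bits 11 -> D
Bits 0 -> G
Bits 11 -> D


Decoded message: DGGDDGD


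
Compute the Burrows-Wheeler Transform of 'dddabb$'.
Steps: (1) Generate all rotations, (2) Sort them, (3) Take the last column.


Rotations (sorted):
  0: $dddabb -> last char: b
  1: abb$ddd -> last char: d
  2: b$dddab -> last char: b
  3: bb$ddda -> last char: a
  4: dabb$dd -> last char: d
  5: ddabb$d -> last char: d
  6: dddabb$ -> last char: $


BWT = bdbadd$


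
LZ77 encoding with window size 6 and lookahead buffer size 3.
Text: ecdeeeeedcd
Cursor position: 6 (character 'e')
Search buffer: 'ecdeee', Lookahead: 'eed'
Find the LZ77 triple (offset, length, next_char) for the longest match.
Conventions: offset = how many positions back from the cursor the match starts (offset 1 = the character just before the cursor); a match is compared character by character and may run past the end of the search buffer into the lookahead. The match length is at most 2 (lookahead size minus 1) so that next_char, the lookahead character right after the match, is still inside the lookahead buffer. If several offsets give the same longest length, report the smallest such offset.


Try each offset into the search buffer:
  offset=1 (pos 5, char 'e'): match length 2
  offset=2 (pos 4, char 'e'): match length 2
  offset=3 (pos 3, char 'e'): match length 2
  offset=4 (pos 2, char 'd'): match length 0
  offset=5 (pos 1, char 'c'): match length 0
  offset=6 (pos 0, char 'e'): match length 1
Longest match has length 2, found at offsets 1, 2, 3; take the smallest, offset 1.
next_char = character at position 6 + 2 = 8 -> 'd'

Best match: offset=1, length=2 (matching 'ee' starting at position 5)
LZ77 triple: (1, 2, 'd')


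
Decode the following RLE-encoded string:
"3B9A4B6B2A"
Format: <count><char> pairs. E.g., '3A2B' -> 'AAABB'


Expanding each <count><char> pair:
  3B -> 'BBB'
  9A -> 'AAAAAAAAA'
  4B -> 'BBBB'
  6B -> 'BBBBBB'
  2A -> 'AA'

Decoded = BBBAAAAAAAAABBBBBBBBBBAA


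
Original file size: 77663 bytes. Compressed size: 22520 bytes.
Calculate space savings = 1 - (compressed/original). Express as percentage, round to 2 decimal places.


ratio = compressed/original = 22520/77663 = 0.289971
savings = 1 - ratio = 1 - 0.289971 = 0.710029
as a percentage: 0.710029 * 100 = 71.0%

Space savings = 1 - 22520/77663 = 71.0%


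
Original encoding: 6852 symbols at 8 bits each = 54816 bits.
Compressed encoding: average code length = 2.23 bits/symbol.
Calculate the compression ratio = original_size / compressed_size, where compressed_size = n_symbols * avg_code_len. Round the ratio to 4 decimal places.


original_size = n_symbols * orig_bits = 6852 * 8 = 54816 bits
compressed_size = n_symbols * avg_code_len = 6852 * 2.23 = 15279.96 bits
ratio = original_size / compressed_size = 54816 / 15279.96 = 3.5874

Compression ratio = 3.5874


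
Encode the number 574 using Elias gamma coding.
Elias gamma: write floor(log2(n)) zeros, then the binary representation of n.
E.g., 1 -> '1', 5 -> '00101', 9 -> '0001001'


num_bits = floor(log2(574)) + 1 = 10
leading_zeros = num_bits - 1 = 9
binary(574) = 1000111110

Elias gamma(574) = '000000000' + '1000111110' = 0000000001000111110 (19 bits)


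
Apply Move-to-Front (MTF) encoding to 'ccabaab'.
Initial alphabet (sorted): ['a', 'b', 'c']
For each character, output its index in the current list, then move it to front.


MTF encoding:
'c': index 2 in ['a', 'b', 'c'] -> ['c', 'a', 'b']
'c': index 0 in ['c', 'a', 'b'] -> ['c', 'a', 'b']
'a': index 1 in ['c', 'a', 'b'] -> ['a', 'c', 'b']
'b': index 2 in ['a', 'c', 'b'] -> ['b', 'a', 'c']
'a': index 1 in ['b', 'a', 'c'] -> ['a', 'b', 'c']
'a': index 0 in ['a', 'b', 'c'] -> ['a', 'b', 'c']
'b': index 1 in ['a', 'b', 'c'] -> ['b', 'a', 'c']


Output: [2, 0, 1, 2, 1, 0, 1]


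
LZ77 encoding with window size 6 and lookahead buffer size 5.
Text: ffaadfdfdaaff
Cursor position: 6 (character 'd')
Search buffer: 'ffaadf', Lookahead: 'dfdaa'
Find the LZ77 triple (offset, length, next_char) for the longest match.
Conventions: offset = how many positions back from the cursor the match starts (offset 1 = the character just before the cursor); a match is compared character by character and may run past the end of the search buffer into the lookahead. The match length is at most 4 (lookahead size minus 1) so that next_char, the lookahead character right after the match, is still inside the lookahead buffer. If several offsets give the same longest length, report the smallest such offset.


Try each offset into the search buffer:
  offset=1 (pos 5, char 'f'): match length 0
  offset=2 (pos 4, char 'd'): match length 3
  offset=3 (pos 3, char 'a'): match length 0
  offset=4 (pos 2, char 'a'): match length 0
  offset=5 (pos 1, char 'f'): match length 0
  offset=6 (pos 0, char 'f'): match length 0
Longest match has length 3 at offset 2.
next_char = character at position 6 + 3 = 9 -> 'a'

Best match: offset=2, length=3 (matching 'dfd' starting at position 4)
LZ77 triple: (2, 3, 'a')


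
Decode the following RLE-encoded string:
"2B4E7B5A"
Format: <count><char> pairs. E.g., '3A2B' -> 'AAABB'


Expanding each <count><char> pair:
  2B -> 'BB'
  4E -> 'EEEE'
  7B -> 'BBBBBBB'
  5A -> 'AAAAA'

Decoded = BBEEEEBBBBBBBAAAAA


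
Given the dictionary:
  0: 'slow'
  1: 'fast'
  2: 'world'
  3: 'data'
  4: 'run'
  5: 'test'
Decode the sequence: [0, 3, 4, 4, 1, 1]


Look up each index in the dictionary:
  0 -> 'slow'
  3 -> 'data'
  4 -> 'run'
  4 -> 'run'
  1 -> 'fast'
  1 -> 'fast'

Decoded: "slow data run run fast fast"


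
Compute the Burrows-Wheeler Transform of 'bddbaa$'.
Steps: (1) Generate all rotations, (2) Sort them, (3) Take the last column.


Rotations (sorted):
  0: $bddbaa -> last char: a
  1: a$bddba -> last char: a
  2: aa$bddb -> last char: b
  3: baa$bdd -> last char: d
  4: bddbaa$ -> last char: $
  5: dbaa$bd -> last char: d
  6: ddbaa$b -> last char: b


BWT = aabd$db


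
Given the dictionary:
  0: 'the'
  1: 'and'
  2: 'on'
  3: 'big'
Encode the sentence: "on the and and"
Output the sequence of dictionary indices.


Look up each word in the dictionary:
  'on' -> 2
  'the' -> 0
  'and' -> 1
  'and' -> 1

Encoded: [2, 0, 1, 1]


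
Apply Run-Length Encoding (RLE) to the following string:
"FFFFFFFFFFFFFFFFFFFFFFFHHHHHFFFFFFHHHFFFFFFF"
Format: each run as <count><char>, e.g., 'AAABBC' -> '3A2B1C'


Scanning runs left to right:
  i=0: run of 'F' x 23 -> '23F'
  i=23: run of 'H' x 5 -> '5H'
  i=28: run of 'F' x 6 -> '6F'
  i=34: run of 'H' x 3 -> '3H'
  i=37: run of 'F' x 7 -> '7F'

RLE = 23F5H6F3H7F


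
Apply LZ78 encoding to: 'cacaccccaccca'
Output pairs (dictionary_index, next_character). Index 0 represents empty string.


LZ78 encoding steps:
Dictionary: {0: ''}
Step 1: w='' (idx 0), next='c' -> output (0, 'c'), add 'c' as idx 1
Step 2: w='' (idx 0), next='a' -> output (0, 'a'), add 'a' as idx 2
Step 3: w='c' (idx 1), next='a' -> output (1, 'a'), add 'ca' as idx 3
Step 4: w='c' (idx 1), next='c' -> output (1, 'c'), add 'cc' as idx 4
Step 5: w='cc' (idx 4), next='a' -> output (4, 'a'), add 'cca' as idx 5
Step 6: w='cc' (idx 4), next='c' -> output (4, 'c'), add 'ccc' as idx 6
Step 7: w='a' (idx 2), end of input -> output (2, '')


Encoded: [(0, 'c'), (0, 'a'), (1, 'a'), (1, 'c'), (4, 'a'), (4, 'c'), (2, '')]


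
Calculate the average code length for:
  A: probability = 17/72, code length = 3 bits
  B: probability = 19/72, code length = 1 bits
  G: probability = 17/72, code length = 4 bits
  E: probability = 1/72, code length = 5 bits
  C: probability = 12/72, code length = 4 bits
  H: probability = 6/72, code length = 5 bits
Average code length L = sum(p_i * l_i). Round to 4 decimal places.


Weighted contributions p_i * l_i:
  A: (17/72) * 3 = 51/72
  B: (19/72) * 1 = 19/72
  G: (17/72) * 4 = 68/72
  E: (1/72) * 5 = 5/72
  C: (12/72) * 4 = 48/72
  H: (6/72) * 5 = 30/72
Sum = (51 + 19 + 68 + 5 + 48 + 30)/72 = 221/72

L = 221/72 = 3.0694 bits/symbol


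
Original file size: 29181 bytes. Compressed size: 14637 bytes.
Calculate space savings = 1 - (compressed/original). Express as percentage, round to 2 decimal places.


ratio = compressed/original = 14637/29181 = 0.501594
savings = 1 - ratio = 1 - 0.501594 = 0.498406
as a percentage: 0.498406 * 100 = 49.84%

Space savings = 1 - 14637/29181 = 49.84%


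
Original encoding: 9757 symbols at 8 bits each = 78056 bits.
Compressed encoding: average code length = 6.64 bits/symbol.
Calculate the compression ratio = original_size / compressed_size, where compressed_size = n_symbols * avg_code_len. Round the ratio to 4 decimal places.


original_size = n_symbols * orig_bits = 9757 * 8 = 78056 bits
compressed_size = n_symbols * avg_code_len = 9757 * 6.64 = 64786.48 bits
ratio = original_size / compressed_size = 78056 / 64786.48 = 1.2048

Compression ratio = 1.2048


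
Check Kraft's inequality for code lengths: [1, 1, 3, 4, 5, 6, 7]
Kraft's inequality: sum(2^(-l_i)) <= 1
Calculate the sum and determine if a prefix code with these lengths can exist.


Sum = 2^(-1) + 2^(-1) + 2^(-3) + 2^(-4) + 2^(-5) + 2^(-6) + 2^(-7)
    = 0.5 + 0.5 + 0.125 + 0.0625 + 0.03125 + 0.015625 + 0.0078125
    = 159/128 = 1.2421875
Since 1.2421875 > 1, Kraft's inequality is NOT satisfied.
A prefix code with these lengths CANNOT exist.

Kraft sum = 1.2421875. Not satisfied.


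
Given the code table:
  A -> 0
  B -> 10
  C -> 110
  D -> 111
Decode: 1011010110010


Decoding:
10 -> B
110 -> C
10 -> B
110 -> C
0 -> A
10 -> B


Result: BCBCAB


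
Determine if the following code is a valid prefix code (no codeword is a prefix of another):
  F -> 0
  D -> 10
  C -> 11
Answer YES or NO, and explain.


Checking each pair (does one codeword prefix another?):
  F='0' vs D='10': no prefix
  F='0' vs C='11': no prefix
  D='10' vs F='0': no prefix
  D='10' vs C='11': no prefix
  C='11' vs F='0': no prefix
  C='11' vs D='10': no prefix
No violation found over all pairs.

YES -- this is a valid prefix code. No codeword is a prefix of any other codeword.


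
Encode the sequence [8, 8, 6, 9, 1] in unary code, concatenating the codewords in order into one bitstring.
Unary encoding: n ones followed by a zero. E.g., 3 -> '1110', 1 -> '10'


Encode each number as n ones followed by a terminating 0:
  8 -> 111111110 (9 bits)
  8 -> 111111110 (9 bits)
  6 -> 1111110 (7 bits)
  9 -> 1111111110 (10 bits)
  1 -> 10 (2 bits)
Total length = 9 + 9 + 7 + 10 + 2 = 37 bits.

Unary([8, 8, 6, 9, 1]) = 1111111101111111101111110111111111010 (37 bits)


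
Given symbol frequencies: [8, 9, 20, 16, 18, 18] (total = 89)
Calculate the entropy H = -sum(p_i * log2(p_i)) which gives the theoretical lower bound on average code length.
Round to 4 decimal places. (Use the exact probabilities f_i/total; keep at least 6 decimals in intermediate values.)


Per-symbol terms -p_i * log2(p_i) with p_i = f_i/89:
  p = 8/89 = 0.089888: log2(p) = -3.475733, -p*log2(p) = 0.312425
  p = 9/89 = 0.101124: log2(p) = -3.305808, -p*log2(p) = 0.334295
  p = 20/89 = 0.224719: log2(p) = -2.153805, -p*log2(p) = 0.484001
  p = 16/89 = 0.179775: log2(p) = -2.475733, -p*log2(p) = 0.445076
  p = 18/89 = 0.202247: log2(p) = -2.305808, -p*log2(p) = 0.466343
  p = 18/89 = 0.202247: log2(p) = -2.305808, -p*log2(p) = 0.466343
H = 0.312425 + 0.334295 + 0.484001 + 0.445076 + 0.466343 + 0.466343 = 2.508483

H = 2.5085 bits/symbol


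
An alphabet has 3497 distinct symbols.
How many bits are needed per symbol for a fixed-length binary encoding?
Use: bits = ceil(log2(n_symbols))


log2(3497) = 11.7719
Bracket: 2^11 = 2048 < 3497 <= 2^12 = 4096
So ceil(log2(3497)) = 12

bits = ceil(log2(3497)) = ceil(11.7719) = 12 bits


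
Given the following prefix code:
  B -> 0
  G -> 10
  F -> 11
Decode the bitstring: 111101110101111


Decoding step by step:
Bits 11 -> F
Bits 11 -> F
Bits 0 -> B
Bits 11 -> F
Bits 10 -> G
Bits 10 -> G
Bits 11 -> F
Bits 11 -> F


Decoded message: FFBFGGFF


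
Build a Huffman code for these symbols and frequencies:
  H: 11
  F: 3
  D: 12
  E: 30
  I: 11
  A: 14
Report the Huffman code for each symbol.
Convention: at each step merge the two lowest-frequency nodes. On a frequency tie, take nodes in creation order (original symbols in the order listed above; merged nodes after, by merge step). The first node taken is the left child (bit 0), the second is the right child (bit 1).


Huffman tree construction:
Step 1: Merge F(3) + H(11) = 14
Step 2: Merge I(11) + D(12) = 23
Step 3: Merge A(14) + (F+H)(14) = 28
Step 4: Merge (I+D)(23) + (A+(F+H))(28) = 51
Step 5: Merge E(30) + ((I+D)+(A+(F+H)))(51) = 81
Read each symbol's code off the tree from the root (left child = 0, right child = 1).

Codes:
  H: 1111 (length 4)
  F: 1110 (length 4)
  D: 101 (length 3)
  E: 0 (length 1)
  I: 100 (length 3)
  A: 110 (length 3)
Average code length: 197/81 = 2.4321 bits/symbol
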